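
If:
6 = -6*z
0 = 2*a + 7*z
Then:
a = 7/2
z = -1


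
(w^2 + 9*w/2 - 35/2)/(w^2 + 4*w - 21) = (w - 5/2)/(w - 3)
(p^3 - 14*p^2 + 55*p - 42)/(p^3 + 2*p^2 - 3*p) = (p^2 - 13*p + 42)/(p*(p + 3))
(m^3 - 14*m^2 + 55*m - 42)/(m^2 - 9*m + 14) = (m^2 - 7*m + 6)/(m - 2)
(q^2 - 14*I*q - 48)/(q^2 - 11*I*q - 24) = (q - 6*I)/(q - 3*I)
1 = 1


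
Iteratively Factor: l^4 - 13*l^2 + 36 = (l + 2)*(l^3 - 2*l^2 - 9*l + 18) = (l - 2)*(l + 2)*(l^2 - 9) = (l - 2)*(l + 2)*(l + 3)*(l - 3)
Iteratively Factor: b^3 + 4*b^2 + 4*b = (b)*(b^2 + 4*b + 4) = b*(b + 2)*(b + 2)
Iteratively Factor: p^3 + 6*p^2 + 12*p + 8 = (p + 2)*(p^2 + 4*p + 4) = (p + 2)^2*(p + 2)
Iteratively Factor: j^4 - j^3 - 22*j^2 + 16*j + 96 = (j + 2)*(j^3 - 3*j^2 - 16*j + 48) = (j - 3)*(j + 2)*(j^2 - 16) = (j - 3)*(j + 2)*(j + 4)*(j - 4)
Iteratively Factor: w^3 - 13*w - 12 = (w + 1)*(w^2 - w - 12) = (w + 1)*(w + 3)*(w - 4)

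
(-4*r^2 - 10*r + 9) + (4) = -4*r^2 - 10*r + 13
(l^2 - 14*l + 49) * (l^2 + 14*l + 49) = l^4 - 98*l^2 + 2401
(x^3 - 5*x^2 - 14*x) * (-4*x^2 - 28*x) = -4*x^5 - 8*x^4 + 196*x^3 + 392*x^2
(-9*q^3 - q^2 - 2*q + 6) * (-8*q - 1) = 72*q^4 + 17*q^3 + 17*q^2 - 46*q - 6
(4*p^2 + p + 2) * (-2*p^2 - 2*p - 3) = -8*p^4 - 10*p^3 - 18*p^2 - 7*p - 6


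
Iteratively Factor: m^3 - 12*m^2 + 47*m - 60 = (m - 3)*(m^2 - 9*m + 20) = (m - 4)*(m - 3)*(m - 5)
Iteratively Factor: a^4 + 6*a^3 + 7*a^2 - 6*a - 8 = (a - 1)*(a^3 + 7*a^2 + 14*a + 8) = (a - 1)*(a + 4)*(a^2 + 3*a + 2) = (a - 1)*(a + 1)*(a + 4)*(a + 2)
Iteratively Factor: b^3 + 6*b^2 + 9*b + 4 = (b + 4)*(b^2 + 2*b + 1) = (b + 1)*(b + 4)*(b + 1)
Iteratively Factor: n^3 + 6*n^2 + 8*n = (n + 4)*(n^2 + 2*n) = (n + 2)*(n + 4)*(n)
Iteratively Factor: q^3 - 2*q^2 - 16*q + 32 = (q - 2)*(q^2 - 16) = (q - 2)*(q + 4)*(q - 4)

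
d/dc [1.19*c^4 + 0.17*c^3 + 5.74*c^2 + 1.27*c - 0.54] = 4.76*c^3 + 0.51*c^2 + 11.48*c + 1.27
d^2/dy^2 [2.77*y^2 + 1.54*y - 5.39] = 5.54000000000000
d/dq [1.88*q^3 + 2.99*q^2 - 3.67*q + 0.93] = 5.64*q^2 + 5.98*q - 3.67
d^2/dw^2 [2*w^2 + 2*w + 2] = 4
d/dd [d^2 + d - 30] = 2*d + 1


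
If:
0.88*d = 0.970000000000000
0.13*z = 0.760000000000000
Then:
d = 1.10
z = 5.85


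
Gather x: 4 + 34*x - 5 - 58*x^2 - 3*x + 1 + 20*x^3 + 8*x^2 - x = 20*x^3 - 50*x^2 + 30*x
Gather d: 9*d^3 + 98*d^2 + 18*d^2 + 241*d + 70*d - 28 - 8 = 9*d^3 + 116*d^2 + 311*d - 36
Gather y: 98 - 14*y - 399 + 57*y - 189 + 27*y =70*y - 490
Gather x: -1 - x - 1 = -x - 2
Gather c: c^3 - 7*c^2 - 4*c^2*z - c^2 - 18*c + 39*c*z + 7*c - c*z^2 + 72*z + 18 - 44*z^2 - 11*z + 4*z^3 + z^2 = c^3 + c^2*(-4*z - 8) + c*(-z^2 + 39*z - 11) + 4*z^3 - 43*z^2 + 61*z + 18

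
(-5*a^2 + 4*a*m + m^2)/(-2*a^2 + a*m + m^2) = (5*a + m)/(2*a + m)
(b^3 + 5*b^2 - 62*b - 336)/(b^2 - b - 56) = b + 6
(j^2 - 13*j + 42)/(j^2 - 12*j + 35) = (j - 6)/(j - 5)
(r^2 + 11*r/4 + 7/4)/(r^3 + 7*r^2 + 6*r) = (r + 7/4)/(r*(r + 6))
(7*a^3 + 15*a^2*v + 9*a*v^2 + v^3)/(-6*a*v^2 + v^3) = (7*a^3 + 15*a^2*v + 9*a*v^2 + v^3)/(v^2*(-6*a + v))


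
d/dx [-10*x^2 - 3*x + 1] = -20*x - 3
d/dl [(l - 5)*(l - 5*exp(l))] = l - (l - 5)*(5*exp(l) - 1) - 5*exp(l)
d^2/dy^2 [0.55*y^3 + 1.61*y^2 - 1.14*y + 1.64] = 3.3*y + 3.22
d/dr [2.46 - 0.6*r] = -0.600000000000000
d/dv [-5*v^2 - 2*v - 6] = -10*v - 2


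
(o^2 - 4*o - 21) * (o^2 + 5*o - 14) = o^4 + o^3 - 55*o^2 - 49*o + 294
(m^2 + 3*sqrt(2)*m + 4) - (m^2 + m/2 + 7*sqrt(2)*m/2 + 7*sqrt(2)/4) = -sqrt(2)*m/2 - m/2 - 7*sqrt(2)/4 + 4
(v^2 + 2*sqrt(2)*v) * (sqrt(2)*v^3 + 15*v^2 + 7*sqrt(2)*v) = sqrt(2)*v^5 + 19*v^4 + 37*sqrt(2)*v^3 + 28*v^2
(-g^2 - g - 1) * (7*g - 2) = -7*g^3 - 5*g^2 - 5*g + 2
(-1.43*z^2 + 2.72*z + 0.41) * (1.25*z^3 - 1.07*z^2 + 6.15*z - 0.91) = -1.7875*z^5 + 4.9301*z^4 - 11.1924*z^3 + 17.5906*z^2 + 0.0463*z - 0.3731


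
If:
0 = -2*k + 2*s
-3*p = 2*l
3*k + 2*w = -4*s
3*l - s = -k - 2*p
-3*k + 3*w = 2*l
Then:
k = 0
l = 0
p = 0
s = 0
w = 0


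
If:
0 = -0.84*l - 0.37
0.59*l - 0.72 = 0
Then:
No Solution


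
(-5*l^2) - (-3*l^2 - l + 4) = -2*l^2 + l - 4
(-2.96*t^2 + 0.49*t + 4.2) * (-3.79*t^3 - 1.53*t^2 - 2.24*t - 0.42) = 11.2184*t^5 + 2.6717*t^4 - 10.0373*t^3 - 6.2804*t^2 - 9.6138*t - 1.764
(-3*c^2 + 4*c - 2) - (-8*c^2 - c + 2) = 5*c^2 + 5*c - 4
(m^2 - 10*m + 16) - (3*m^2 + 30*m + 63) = -2*m^2 - 40*m - 47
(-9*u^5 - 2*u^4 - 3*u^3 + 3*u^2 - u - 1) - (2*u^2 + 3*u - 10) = -9*u^5 - 2*u^4 - 3*u^3 + u^2 - 4*u + 9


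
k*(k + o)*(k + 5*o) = k^3 + 6*k^2*o + 5*k*o^2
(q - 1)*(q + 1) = q^2 - 1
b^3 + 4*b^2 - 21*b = b*(b - 3)*(b + 7)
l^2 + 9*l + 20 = (l + 4)*(l + 5)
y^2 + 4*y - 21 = (y - 3)*(y + 7)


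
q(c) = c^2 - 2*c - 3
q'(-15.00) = -32.00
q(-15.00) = 252.00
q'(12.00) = 22.00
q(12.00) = 117.00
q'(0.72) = -0.56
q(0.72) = -3.92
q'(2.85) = 3.70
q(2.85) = -0.58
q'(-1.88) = -5.76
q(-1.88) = 4.29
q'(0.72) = -0.56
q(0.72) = -3.92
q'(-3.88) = -9.76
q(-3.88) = 19.81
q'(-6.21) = -14.42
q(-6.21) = 47.98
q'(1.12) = 0.24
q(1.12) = -3.99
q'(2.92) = 3.84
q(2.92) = -0.31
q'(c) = 2*c - 2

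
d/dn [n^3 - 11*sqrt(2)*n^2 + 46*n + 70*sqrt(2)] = 3*n^2 - 22*sqrt(2)*n + 46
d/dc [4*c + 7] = 4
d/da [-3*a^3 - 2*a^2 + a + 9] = -9*a^2 - 4*a + 1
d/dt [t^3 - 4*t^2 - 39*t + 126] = 3*t^2 - 8*t - 39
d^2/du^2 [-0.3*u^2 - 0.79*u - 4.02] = -0.600000000000000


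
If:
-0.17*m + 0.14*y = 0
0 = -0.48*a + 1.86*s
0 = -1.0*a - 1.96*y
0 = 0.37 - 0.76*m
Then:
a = -1.16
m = 0.49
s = -0.30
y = 0.59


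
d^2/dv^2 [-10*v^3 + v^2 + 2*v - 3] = 2 - 60*v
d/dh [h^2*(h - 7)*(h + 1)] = 2*h*(2*h^2 - 9*h - 7)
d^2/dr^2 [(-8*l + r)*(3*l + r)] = 2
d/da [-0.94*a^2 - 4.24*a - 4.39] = -1.88*a - 4.24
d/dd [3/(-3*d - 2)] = 9/(3*d + 2)^2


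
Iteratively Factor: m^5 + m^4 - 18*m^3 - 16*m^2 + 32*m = (m)*(m^4 + m^3 - 18*m^2 - 16*m + 32) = m*(m + 4)*(m^3 - 3*m^2 - 6*m + 8) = m*(m - 4)*(m + 4)*(m^2 + m - 2) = m*(m - 4)*(m - 1)*(m + 4)*(m + 2)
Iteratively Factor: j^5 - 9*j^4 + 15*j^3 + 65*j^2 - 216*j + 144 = (j - 1)*(j^4 - 8*j^3 + 7*j^2 + 72*j - 144) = (j - 4)*(j - 1)*(j^3 - 4*j^2 - 9*j + 36) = (j - 4)*(j - 1)*(j + 3)*(j^2 - 7*j + 12) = (j - 4)^2*(j - 1)*(j + 3)*(j - 3)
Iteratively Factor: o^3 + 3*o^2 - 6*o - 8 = (o - 2)*(o^2 + 5*o + 4) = (o - 2)*(o + 1)*(o + 4)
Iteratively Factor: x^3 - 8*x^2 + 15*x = (x)*(x^2 - 8*x + 15) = x*(x - 5)*(x - 3)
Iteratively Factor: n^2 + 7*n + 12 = (n + 3)*(n + 4)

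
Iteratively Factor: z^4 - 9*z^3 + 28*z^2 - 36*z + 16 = (z - 1)*(z^3 - 8*z^2 + 20*z - 16) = (z - 4)*(z - 1)*(z^2 - 4*z + 4) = (z - 4)*(z - 2)*(z - 1)*(z - 2)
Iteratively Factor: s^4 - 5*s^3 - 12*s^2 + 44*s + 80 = (s - 4)*(s^3 - s^2 - 16*s - 20) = (s - 4)*(s + 2)*(s^2 - 3*s - 10) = (s - 4)*(s + 2)^2*(s - 5)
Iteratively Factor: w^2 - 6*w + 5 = (w - 1)*(w - 5)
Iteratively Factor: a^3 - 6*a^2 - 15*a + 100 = (a - 5)*(a^2 - a - 20) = (a - 5)*(a + 4)*(a - 5)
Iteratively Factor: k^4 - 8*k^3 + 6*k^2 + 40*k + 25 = (k - 5)*(k^3 - 3*k^2 - 9*k - 5) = (k - 5)*(k + 1)*(k^2 - 4*k - 5) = (k - 5)^2*(k + 1)*(k + 1)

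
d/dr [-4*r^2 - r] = -8*r - 1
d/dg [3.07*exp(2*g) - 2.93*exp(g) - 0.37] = (6.14*exp(g) - 2.93)*exp(g)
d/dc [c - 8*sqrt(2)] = 1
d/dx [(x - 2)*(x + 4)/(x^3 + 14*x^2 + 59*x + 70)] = (-x^4 - 4*x^3 + 55*x^2 + 364*x + 612)/(x^6 + 28*x^5 + 314*x^4 + 1792*x^3 + 5441*x^2 + 8260*x + 4900)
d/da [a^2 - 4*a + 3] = 2*a - 4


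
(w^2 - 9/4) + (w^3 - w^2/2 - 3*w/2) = w^3 + w^2/2 - 3*w/2 - 9/4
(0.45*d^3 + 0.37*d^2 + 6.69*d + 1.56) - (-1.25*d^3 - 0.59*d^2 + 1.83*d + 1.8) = 1.7*d^3 + 0.96*d^2 + 4.86*d - 0.24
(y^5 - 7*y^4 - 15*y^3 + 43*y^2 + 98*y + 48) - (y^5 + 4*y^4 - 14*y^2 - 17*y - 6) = -11*y^4 - 15*y^3 + 57*y^2 + 115*y + 54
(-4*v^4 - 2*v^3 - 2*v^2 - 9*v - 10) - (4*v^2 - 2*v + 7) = -4*v^4 - 2*v^3 - 6*v^2 - 7*v - 17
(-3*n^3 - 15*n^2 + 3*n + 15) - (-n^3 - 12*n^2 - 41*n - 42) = -2*n^3 - 3*n^2 + 44*n + 57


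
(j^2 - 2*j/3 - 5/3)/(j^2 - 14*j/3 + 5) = (j + 1)/(j - 3)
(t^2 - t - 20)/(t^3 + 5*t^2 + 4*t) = (t - 5)/(t*(t + 1))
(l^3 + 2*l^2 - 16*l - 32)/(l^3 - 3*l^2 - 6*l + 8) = (l + 4)/(l - 1)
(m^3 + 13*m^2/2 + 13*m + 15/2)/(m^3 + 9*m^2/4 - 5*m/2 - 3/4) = 2*(2*m^2 + 7*m + 5)/(4*m^2 - 3*m - 1)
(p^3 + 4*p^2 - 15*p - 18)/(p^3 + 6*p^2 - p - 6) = (p - 3)/(p - 1)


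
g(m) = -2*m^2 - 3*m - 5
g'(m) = -4*m - 3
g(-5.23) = -44.02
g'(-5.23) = 17.92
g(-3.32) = -17.08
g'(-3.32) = 10.28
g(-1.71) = -5.72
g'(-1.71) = 3.84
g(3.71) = -43.66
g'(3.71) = -17.84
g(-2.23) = -8.26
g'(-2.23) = 5.92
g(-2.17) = -7.91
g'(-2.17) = 5.68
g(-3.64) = -20.58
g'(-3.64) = 11.56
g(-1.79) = -6.04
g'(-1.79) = 4.16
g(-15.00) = -410.00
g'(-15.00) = 57.00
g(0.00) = -5.00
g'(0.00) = -3.00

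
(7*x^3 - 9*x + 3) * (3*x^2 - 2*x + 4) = 21*x^5 - 14*x^4 + x^3 + 27*x^2 - 42*x + 12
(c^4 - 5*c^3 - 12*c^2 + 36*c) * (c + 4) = c^5 - c^4 - 32*c^3 - 12*c^2 + 144*c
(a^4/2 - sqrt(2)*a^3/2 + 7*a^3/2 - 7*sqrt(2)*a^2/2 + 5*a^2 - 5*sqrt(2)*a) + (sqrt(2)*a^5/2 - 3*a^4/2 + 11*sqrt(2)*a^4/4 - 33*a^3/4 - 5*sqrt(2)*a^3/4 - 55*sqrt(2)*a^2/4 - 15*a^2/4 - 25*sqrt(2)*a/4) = sqrt(2)*a^5/2 - a^4 + 11*sqrt(2)*a^4/4 - 19*a^3/4 - 7*sqrt(2)*a^3/4 - 69*sqrt(2)*a^2/4 + 5*a^2/4 - 45*sqrt(2)*a/4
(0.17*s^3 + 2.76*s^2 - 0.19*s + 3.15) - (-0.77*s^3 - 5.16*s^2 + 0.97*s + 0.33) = 0.94*s^3 + 7.92*s^2 - 1.16*s + 2.82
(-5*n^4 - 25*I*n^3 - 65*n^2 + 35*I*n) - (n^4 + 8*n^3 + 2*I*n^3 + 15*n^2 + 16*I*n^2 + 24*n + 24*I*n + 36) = -6*n^4 - 8*n^3 - 27*I*n^3 - 80*n^2 - 16*I*n^2 - 24*n + 11*I*n - 36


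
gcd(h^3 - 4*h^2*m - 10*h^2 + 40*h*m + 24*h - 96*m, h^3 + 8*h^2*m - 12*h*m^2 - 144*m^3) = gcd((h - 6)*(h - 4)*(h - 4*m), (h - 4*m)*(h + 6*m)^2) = h - 4*m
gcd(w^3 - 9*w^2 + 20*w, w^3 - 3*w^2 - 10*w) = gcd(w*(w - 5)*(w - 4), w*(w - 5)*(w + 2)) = w^2 - 5*w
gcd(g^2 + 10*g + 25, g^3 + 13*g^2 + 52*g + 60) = g + 5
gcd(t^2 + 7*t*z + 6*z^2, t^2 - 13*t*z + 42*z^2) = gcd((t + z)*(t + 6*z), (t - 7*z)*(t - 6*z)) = 1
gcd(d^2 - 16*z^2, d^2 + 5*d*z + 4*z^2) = d + 4*z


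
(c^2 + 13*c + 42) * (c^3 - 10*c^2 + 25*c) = c^5 + 3*c^4 - 63*c^3 - 95*c^2 + 1050*c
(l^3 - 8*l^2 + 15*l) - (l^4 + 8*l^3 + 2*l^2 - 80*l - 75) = -l^4 - 7*l^3 - 10*l^2 + 95*l + 75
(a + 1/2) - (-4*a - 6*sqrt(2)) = 5*a + 1/2 + 6*sqrt(2)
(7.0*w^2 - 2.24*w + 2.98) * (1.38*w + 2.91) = 9.66*w^3 + 17.2788*w^2 - 2.406*w + 8.6718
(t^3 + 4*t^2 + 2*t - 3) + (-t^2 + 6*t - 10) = t^3 + 3*t^2 + 8*t - 13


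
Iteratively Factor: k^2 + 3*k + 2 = (k + 1)*(k + 2)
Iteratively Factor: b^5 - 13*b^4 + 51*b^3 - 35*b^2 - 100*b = (b + 1)*(b^4 - 14*b^3 + 65*b^2 - 100*b) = (b - 5)*(b + 1)*(b^3 - 9*b^2 + 20*b) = (b - 5)*(b - 4)*(b + 1)*(b^2 - 5*b) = (b - 5)^2*(b - 4)*(b + 1)*(b)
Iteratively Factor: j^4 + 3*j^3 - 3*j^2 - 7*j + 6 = (j + 3)*(j^3 - 3*j + 2) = (j + 2)*(j + 3)*(j^2 - 2*j + 1) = (j - 1)*(j + 2)*(j + 3)*(j - 1)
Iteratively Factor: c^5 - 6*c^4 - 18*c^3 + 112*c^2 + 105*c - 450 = (c - 5)*(c^4 - c^3 - 23*c^2 - 3*c + 90) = (c - 5)*(c + 3)*(c^3 - 4*c^2 - 11*c + 30) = (c - 5)*(c + 3)^2*(c^2 - 7*c + 10) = (c - 5)^2*(c + 3)^2*(c - 2)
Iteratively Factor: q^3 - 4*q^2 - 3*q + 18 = (q - 3)*(q^2 - q - 6) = (q - 3)*(q + 2)*(q - 3)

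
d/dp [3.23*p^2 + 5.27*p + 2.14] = 6.46*p + 5.27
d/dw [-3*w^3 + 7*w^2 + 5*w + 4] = -9*w^2 + 14*w + 5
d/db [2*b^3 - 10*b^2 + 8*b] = 6*b^2 - 20*b + 8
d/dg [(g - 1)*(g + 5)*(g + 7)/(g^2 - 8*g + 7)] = (g^2 - 14*g - 119)/(g^2 - 14*g + 49)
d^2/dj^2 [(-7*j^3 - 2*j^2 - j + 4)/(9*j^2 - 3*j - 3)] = 2*(-43*j^3 + 69*j^2 - 66*j + 15)/(3*(27*j^6 - 27*j^5 - 18*j^4 + 17*j^3 + 6*j^2 - 3*j - 1))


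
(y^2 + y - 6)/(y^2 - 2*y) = (y + 3)/y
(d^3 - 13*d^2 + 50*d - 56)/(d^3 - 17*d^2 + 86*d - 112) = (d - 4)/(d - 8)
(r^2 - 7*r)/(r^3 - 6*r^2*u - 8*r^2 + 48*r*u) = (r - 7)/(r^2 - 6*r*u - 8*r + 48*u)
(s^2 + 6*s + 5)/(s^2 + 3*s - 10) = (s + 1)/(s - 2)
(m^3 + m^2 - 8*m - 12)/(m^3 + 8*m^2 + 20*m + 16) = (m - 3)/(m + 4)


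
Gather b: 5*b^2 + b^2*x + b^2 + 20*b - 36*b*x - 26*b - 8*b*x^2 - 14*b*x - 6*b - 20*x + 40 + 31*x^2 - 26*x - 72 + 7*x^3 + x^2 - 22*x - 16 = b^2*(x + 6) + b*(-8*x^2 - 50*x - 12) + 7*x^3 + 32*x^2 - 68*x - 48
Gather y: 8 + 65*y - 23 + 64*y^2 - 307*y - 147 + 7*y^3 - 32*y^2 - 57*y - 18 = 7*y^3 + 32*y^2 - 299*y - 180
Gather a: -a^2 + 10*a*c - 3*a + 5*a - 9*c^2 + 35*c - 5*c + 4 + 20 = -a^2 + a*(10*c + 2) - 9*c^2 + 30*c + 24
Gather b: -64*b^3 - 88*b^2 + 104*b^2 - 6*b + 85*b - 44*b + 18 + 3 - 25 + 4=-64*b^3 + 16*b^2 + 35*b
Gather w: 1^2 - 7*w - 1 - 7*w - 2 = -14*w - 2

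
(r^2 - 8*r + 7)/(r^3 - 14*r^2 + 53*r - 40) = (r - 7)/(r^2 - 13*r + 40)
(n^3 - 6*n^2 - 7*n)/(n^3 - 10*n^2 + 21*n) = (n + 1)/(n - 3)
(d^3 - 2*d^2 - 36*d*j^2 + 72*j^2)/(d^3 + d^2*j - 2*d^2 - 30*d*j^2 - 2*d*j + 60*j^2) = (d - 6*j)/(d - 5*j)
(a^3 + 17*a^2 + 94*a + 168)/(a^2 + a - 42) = (a^2 + 10*a + 24)/(a - 6)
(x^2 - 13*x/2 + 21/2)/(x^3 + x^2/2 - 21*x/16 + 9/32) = 16*(2*x^2 - 13*x + 21)/(32*x^3 + 16*x^2 - 42*x + 9)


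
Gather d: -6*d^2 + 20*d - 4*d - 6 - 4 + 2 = -6*d^2 + 16*d - 8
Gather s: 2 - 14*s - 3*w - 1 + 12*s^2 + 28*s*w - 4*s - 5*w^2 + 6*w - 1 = 12*s^2 + s*(28*w - 18) - 5*w^2 + 3*w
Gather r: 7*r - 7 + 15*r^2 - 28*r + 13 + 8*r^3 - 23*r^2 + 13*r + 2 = 8*r^3 - 8*r^2 - 8*r + 8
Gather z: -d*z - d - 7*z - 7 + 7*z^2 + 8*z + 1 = -d + 7*z^2 + z*(1 - d) - 6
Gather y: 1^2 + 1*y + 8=y + 9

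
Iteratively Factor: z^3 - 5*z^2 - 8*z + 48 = (z + 3)*(z^2 - 8*z + 16) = (z - 4)*(z + 3)*(z - 4)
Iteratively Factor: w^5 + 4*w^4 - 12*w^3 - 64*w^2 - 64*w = (w)*(w^4 + 4*w^3 - 12*w^2 - 64*w - 64) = w*(w + 2)*(w^3 + 2*w^2 - 16*w - 32) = w*(w - 4)*(w + 2)*(w^2 + 6*w + 8) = w*(w - 4)*(w + 2)*(w + 4)*(w + 2)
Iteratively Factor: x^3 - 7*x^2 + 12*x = (x - 4)*(x^2 - 3*x) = x*(x - 4)*(x - 3)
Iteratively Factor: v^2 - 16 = (v - 4)*(v + 4)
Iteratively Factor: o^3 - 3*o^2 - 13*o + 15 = (o + 3)*(o^2 - 6*o + 5) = (o - 1)*(o + 3)*(o - 5)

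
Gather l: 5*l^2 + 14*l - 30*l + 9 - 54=5*l^2 - 16*l - 45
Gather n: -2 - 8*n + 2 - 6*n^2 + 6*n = -6*n^2 - 2*n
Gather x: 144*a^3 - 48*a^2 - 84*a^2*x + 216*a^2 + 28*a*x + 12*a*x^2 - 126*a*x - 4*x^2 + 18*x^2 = 144*a^3 + 168*a^2 + x^2*(12*a + 14) + x*(-84*a^2 - 98*a)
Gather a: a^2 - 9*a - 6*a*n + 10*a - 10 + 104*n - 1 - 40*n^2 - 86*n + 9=a^2 + a*(1 - 6*n) - 40*n^2 + 18*n - 2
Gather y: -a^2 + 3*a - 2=-a^2 + 3*a - 2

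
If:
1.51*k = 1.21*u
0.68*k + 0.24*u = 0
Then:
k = 0.00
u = 0.00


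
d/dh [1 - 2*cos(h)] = 2*sin(h)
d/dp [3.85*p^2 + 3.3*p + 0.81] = 7.7*p + 3.3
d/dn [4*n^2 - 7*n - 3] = 8*n - 7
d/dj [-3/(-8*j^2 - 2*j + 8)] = 3*(-8*j - 1)/(2*(4*j^2 + j - 4)^2)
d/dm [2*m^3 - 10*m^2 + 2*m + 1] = 6*m^2 - 20*m + 2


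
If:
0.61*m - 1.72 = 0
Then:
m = 2.82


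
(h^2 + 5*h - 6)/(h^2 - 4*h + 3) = (h + 6)/(h - 3)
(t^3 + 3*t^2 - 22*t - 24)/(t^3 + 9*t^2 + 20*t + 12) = (t - 4)/(t + 2)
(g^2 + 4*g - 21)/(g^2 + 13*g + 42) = (g - 3)/(g + 6)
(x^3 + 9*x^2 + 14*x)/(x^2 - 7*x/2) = 2*(x^2 + 9*x + 14)/(2*x - 7)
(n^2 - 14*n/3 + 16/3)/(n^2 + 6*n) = (3*n^2 - 14*n + 16)/(3*n*(n + 6))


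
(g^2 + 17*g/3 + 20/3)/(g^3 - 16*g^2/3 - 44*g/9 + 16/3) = 3*(3*g^2 + 17*g + 20)/(9*g^3 - 48*g^2 - 44*g + 48)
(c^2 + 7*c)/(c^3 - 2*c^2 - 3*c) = (c + 7)/(c^2 - 2*c - 3)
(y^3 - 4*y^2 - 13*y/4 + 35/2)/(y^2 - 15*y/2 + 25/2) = (y^2 - 3*y/2 - 7)/(y - 5)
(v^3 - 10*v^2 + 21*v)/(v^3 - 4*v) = (v^2 - 10*v + 21)/(v^2 - 4)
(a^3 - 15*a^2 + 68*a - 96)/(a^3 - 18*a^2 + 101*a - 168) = (a - 4)/(a - 7)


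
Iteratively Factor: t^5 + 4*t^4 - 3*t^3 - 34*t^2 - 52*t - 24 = (t + 1)*(t^4 + 3*t^3 - 6*t^2 - 28*t - 24) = (t + 1)*(t + 2)*(t^3 + t^2 - 8*t - 12) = (t - 3)*(t + 1)*(t + 2)*(t^2 + 4*t + 4) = (t - 3)*(t + 1)*(t + 2)^2*(t + 2)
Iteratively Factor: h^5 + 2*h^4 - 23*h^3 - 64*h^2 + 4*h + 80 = (h + 4)*(h^4 - 2*h^3 - 15*h^2 - 4*h + 20) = (h + 2)*(h + 4)*(h^3 - 4*h^2 - 7*h + 10) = (h + 2)^2*(h + 4)*(h^2 - 6*h + 5) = (h - 5)*(h + 2)^2*(h + 4)*(h - 1)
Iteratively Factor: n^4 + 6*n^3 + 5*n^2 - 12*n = (n - 1)*(n^3 + 7*n^2 + 12*n) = (n - 1)*(n + 3)*(n^2 + 4*n) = (n - 1)*(n + 3)*(n + 4)*(n)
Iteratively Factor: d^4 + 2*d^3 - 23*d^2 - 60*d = (d)*(d^3 + 2*d^2 - 23*d - 60) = d*(d + 3)*(d^2 - d - 20) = d*(d + 3)*(d + 4)*(d - 5)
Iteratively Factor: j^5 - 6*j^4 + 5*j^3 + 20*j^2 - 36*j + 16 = (j - 4)*(j^4 - 2*j^3 - 3*j^2 + 8*j - 4) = (j - 4)*(j - 1)*(j^3 - j^2 - 4*j + 4) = (j - 4)*(j - 1)^2*(j^2 - 4) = (j - 4)*(j - 1)^2*(j + 2)*(j - 2)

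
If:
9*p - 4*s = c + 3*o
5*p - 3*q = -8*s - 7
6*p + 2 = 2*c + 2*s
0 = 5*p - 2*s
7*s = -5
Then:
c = 6/7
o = -4/21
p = -2/7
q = -1/21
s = -5/7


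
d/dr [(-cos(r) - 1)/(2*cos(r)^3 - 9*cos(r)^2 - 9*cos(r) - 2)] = (-4*cos(r)^3 + 3*cos(r)^2 + 18*cos(r) + 7)*sin(r)/((2*cos(r) + 1)^2*(sin(r)^2 + 5*cos(r) + 1)^2)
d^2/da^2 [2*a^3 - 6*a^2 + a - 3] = 12*a - 12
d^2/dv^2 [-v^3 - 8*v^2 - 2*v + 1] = -6*v - 16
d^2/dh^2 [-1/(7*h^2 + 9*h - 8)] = 2*(49*h^2 + 63*h - (14*h + 9)^2 - 56)/(7*h^2 + 9*h - 8)^3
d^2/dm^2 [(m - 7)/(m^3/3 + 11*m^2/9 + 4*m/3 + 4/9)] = 18*((m - 7)*(9*m^2 + 22*m + 12)^2 - (9*m^2 + 22*m + (m - 7)*(9*m + 11) + 12)*(3*m^3 + 11*m^2 + 12*m + 4))/(3*m^3 + 11*m^2 + 12*m + 4)^3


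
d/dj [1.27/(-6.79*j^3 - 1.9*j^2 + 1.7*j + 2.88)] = (25.8699*j^2 + 4.826*j - 2.159)/(6.79*j^3 + 1.9*j^2 - 1.7*j - 2.88)^2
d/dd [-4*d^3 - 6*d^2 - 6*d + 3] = -12*d^2 - 12*d - 6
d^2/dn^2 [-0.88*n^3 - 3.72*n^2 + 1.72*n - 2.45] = -5.28*n - 7.44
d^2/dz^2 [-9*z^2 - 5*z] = -18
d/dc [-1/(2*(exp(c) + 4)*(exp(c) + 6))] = (exp(c) + 5)*exp(c)/((exp(c) + 4)^2*(exp(c) + 6)^2)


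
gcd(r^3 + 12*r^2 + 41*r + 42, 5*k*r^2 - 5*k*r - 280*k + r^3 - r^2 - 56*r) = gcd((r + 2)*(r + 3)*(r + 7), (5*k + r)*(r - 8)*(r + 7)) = r + 7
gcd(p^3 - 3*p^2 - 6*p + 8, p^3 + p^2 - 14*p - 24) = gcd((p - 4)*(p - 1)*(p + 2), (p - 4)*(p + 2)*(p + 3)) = p^2 - 2*p - 8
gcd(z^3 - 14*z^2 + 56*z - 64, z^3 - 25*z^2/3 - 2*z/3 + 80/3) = z^2 - 10*z + 16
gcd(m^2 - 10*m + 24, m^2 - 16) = m - 4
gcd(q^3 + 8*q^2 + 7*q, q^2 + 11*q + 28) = q + 7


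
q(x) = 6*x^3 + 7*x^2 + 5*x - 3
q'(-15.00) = 3845.00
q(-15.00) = -18753.00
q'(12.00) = 2765.00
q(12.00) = 11433.00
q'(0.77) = 26.45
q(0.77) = 7.74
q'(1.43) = 61.83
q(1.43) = 36.01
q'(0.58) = 19.18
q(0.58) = 3.43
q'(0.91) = 32.65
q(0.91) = 11.87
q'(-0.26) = 2.58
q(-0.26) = -3.93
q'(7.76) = 1197.56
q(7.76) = 3261.05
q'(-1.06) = 10.38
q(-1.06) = -7.58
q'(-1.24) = 15.32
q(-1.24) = -9.88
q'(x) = 18*x^2 + 14*x + 5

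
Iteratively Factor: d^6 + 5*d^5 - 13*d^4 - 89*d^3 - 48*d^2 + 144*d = (d - 1)*(d^5 + 6*d^4 - 7*d^3 - 96*d^2 - 144*d) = d*(d - 1)*(d^4 + 6*d^3 - 7*d^2 - 96*d - 144) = d*(d - 1)*(d + 3)*(d^3 + 3*d^2 - 16*d - 48) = d*(d - 1)*(d + 3)*(d + 4)*(d^2 - d - 12) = d*(d - 1)*(d + 3)^2*(d + 4)*(d - 4)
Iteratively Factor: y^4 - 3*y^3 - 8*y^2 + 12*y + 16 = (y + 2)*(y^3 - 5*y^2 + 2*y + 8) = (y - 4)*(y + 2)*(y^2 - y - 2) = (y - 4)*(y + 1)*(y + 2)*(y - 2)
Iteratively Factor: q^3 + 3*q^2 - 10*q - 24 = (q + 2)*(q^2 + q - 12) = (q + 2)*(q + 4)*(q - 3)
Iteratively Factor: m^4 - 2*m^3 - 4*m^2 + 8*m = (m + 2)*(m^3 - 4*m^2 + 4*m) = (m - 2)*(m + 2)*(m^2 - 2*m) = (m - 2)^2*(m + 2)*(m)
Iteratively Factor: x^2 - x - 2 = (x + 1)*(x - 2)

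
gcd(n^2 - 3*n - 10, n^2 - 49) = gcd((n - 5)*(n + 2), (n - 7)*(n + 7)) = 1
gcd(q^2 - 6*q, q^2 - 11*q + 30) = q - 6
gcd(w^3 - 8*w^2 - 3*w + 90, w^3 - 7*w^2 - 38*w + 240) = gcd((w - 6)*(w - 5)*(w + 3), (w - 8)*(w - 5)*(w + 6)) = w - 5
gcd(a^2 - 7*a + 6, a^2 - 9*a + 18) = a - 6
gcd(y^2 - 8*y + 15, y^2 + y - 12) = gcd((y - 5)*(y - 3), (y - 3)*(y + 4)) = y - 3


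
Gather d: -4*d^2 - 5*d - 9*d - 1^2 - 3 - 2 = -4*d^2 - 14*d - 6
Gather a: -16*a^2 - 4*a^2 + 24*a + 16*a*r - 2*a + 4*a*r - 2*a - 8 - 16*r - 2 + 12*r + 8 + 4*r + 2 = -20*a^2 + a*(20*r + 20)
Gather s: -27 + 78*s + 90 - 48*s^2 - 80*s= -48*s^2 - 2*s + 63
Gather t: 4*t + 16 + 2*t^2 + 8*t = 2*t^2 + 12*t + 16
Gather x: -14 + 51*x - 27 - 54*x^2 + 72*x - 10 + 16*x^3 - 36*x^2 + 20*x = 16*x^3 - 90*x^2 + 143*x - 51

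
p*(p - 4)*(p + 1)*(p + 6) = p^4 + 3*p^3 - 22*p^2 - 24*p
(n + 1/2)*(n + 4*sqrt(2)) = n^2 + n/2 + 4*sqrt(2)*n + 2*sqrt(2)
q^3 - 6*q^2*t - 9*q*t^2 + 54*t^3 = (q - 6*t)*(q - 3*t)*(q + 3*t)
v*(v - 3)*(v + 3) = v^3 - 9*v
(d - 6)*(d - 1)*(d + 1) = d^3 - 6*d^2 - d + 6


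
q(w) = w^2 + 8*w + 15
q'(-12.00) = -16.00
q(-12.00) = 63.00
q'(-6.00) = -4.00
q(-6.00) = 3.00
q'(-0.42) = 7.16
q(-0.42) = 11.82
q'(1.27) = 10.54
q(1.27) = 26.77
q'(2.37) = 12.74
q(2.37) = 39.58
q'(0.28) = 8.56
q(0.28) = 17.32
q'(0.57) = 9.14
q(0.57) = 19.88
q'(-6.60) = -5.20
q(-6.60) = 5.76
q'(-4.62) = -1.24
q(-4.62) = -0.62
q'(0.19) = 8.38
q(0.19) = 16.56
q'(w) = 2*w + 8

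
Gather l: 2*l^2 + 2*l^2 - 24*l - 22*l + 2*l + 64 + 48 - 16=4*l^2 - 44*l + 96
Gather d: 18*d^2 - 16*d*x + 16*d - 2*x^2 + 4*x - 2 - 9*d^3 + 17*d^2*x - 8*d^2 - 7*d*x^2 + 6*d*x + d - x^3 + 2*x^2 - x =-9*d^3 + d^2*(17*x + 10) + d*(-7*x^2 - 10*x + 17) - x^3 + 3*x - 2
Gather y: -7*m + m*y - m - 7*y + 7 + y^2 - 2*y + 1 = -8*m + y^2 + y*(m - 9) + 8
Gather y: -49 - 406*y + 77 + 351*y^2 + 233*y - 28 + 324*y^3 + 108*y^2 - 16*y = 324*y^3 + 459*y^2 - 189*y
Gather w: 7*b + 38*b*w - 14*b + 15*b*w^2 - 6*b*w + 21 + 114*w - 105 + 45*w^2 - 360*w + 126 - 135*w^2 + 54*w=-7*b + w^2*(15*b - 90) + w*(32*b - 192) + 42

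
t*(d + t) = d*t + t^2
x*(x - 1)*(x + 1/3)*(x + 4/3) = x^4 + 2*x^3/3 - 11*x^2/9 - 4*x/9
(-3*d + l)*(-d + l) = 3*d^2 - 4*d*l + l^2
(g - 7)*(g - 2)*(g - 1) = g^3 - 10*g^2 + 23*g - 14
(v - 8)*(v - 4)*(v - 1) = v^3 - 13*v^2 + 44*v - 32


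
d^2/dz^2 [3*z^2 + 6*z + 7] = 6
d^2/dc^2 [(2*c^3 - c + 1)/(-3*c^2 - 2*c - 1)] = 2*(7*c^3 - 39*c^2 - 33*c - 3)/(27*c^6 + 54*c^5 + 63*c^4 + 44*c^3 + 21*c^2 + 6*c + 1)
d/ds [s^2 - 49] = 2*s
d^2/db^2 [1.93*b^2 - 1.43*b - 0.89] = 3.86000000000000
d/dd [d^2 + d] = 2*d + 1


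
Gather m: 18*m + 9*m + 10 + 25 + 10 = 27*m + 45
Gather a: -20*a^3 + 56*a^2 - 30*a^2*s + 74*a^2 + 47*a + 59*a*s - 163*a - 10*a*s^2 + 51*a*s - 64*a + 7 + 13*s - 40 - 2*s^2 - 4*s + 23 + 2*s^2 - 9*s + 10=-20*a^3 + a^2*(130 - 30*s) + a*(-10*s^2 + 110*s - 180)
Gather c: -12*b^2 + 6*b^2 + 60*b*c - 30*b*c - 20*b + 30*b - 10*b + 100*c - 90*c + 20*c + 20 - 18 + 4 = -6*b^2 + c*(30*b + 30) + 6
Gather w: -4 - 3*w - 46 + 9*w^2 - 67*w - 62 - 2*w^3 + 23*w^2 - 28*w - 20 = -2*w^3 + 32*w^2 - 98*w - 132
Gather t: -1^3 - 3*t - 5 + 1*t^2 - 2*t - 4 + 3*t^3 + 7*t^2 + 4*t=3*t^3 + 8*t^2 - t - 10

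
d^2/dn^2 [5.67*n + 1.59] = 0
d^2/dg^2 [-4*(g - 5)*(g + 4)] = -8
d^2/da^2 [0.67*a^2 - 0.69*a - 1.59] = 1.34000000000000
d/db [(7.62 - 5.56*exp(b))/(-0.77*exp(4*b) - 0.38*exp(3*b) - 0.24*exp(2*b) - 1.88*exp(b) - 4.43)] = (-12.8436*exp(4*b) + 19.244*exp(3*b) + 7.3524*exp(2*b) + 3.6576*exp(b) + 38.9564)*exp(b)/(0.5929*exp(8*b) + 0.5852*exp(7*b) + 0.514*exp(6*b) + 3.0776*exp(5*b) + 8.3086*exp(4*b) + 4.2692*exp(3*b) + 5.6608*exp(2*b) + 16.6568*exp(b) + 19.6249)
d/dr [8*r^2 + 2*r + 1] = 16*r + 2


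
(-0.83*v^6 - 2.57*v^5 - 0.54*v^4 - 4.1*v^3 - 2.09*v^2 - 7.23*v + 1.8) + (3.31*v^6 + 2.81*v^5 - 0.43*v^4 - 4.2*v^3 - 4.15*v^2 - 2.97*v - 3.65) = 2.48*v^6 + 0.24*v^5 - 0.97*v^4 - 8.3*v^3 - 6.24*v^2 - 10.2*v - 1.85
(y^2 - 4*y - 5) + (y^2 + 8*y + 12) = 2*y^2 + 4*y + 7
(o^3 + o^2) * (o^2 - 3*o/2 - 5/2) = o^5 - o^4/2 - 4*o^3 - 5*o^2/2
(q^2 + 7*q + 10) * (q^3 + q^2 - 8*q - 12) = q^5 + 8*q^4 + 9*q^3 - 58*q^2 - 164*q - 120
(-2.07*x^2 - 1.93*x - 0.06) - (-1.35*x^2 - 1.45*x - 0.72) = -0.72*x^2 - 0.48*x + 0.66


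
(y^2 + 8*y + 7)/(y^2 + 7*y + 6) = (y + 7)/(y + 6)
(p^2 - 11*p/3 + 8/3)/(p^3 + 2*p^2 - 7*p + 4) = (p - 8/3)/(p^2 + 3*p - 4)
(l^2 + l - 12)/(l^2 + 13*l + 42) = (l^2 + l - 12)/(l^2 + 13*l + 42)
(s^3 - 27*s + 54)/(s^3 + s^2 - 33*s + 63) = (s + 6)/(s + 7)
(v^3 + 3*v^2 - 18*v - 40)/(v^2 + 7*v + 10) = v - 4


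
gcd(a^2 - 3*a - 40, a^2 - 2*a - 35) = a + 5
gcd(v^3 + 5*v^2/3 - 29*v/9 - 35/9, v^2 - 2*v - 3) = v + 1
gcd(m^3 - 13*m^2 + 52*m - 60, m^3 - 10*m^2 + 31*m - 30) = m^2 - 7*m + 10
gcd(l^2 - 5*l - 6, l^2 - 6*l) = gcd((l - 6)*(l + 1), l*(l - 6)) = l - 6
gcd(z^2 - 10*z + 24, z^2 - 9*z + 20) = z - 4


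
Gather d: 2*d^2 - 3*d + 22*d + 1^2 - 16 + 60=2*d^2 + 19*d + 45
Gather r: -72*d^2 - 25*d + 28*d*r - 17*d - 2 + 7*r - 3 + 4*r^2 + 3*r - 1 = -72*d^2 - 42*d + 4*r^2 + r*(28*d + 10) - 6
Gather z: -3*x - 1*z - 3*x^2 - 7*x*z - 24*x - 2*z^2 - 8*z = -3*x^2 - 27*x - 2*z^2 + z*(-7*x - 9)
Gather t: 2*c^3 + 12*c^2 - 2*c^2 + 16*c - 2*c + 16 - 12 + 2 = 2*c^3 + 10*c^2 + 14*c + 6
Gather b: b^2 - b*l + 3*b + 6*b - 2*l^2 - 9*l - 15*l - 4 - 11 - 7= b^2 + b*(9 - l) - 2*l^2 - 24*l - 22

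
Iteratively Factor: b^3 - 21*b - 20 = (b - 5)*(b^2 + 5*b + 4) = (b - 5)*(b + 4)*(b + 1)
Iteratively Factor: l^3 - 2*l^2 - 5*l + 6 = (l - 3)*(l^2 + l - 2) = (l - 3)*(l + 2)*(l - 1)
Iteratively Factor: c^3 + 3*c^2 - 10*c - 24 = (c + 2)*(c^2 + c - 12) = (c - 3)*(c + 2)*(c + 4)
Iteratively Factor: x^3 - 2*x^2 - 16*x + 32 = (x - 2)*(x^2 - 16) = (x - 4)*(x - 2)*(x + 4)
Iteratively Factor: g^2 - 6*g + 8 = (g - 2)*(g - 4)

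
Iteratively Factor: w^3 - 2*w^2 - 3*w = (w)*(w^2 - 2*w - 3) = w*(w - 3)*(w + 1)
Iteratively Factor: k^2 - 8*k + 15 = (k - 5)*(k - 3)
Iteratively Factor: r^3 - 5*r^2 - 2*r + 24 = (r - 4)*(r^2 - r - 6) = (r - 4)*(r - 3)*(r + 2)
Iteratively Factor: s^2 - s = (s)*(s - 1)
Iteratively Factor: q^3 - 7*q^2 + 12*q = (q - 4)*(q^2 - 3*q) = (q - 4)*(q - 3)*(q)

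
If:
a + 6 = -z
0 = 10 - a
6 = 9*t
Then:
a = 10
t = 2/3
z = -16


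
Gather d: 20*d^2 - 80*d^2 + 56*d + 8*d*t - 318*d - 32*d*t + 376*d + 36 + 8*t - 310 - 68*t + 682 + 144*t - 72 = -60*d^2 + d*(114 - 24*t) + 84*t + 336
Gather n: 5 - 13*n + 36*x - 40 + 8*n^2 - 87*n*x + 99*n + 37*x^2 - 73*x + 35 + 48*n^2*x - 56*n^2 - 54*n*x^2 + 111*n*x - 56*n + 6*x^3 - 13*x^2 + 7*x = n^2*(48*x - 48) + n*(-54*x^2 + 24*x + 30) + 6*x^3 + 24*x^2 - 30*x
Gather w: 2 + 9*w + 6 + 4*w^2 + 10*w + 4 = 4*w^2 + 19*w + 12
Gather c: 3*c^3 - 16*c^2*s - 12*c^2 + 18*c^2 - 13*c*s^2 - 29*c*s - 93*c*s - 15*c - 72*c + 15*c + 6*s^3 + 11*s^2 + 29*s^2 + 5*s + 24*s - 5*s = 3*c^3 + c^2*(6 - 16*s) + c*(-13*s^2 - 122*s - 72) + 6*s^3 + 40*s^2 + 24*s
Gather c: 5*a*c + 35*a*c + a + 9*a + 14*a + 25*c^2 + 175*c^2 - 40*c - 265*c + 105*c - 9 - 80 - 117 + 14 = 24*a + 200*c^2 + c*(40*a - 200) - 192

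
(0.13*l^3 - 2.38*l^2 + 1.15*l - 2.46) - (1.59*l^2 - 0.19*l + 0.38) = 0.13*l^3 - 3.97*l^2 + 1.34*l - 2.84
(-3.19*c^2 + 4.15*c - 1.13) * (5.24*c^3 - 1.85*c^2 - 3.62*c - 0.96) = -16.7156*c^5 + 27.6475*c^4 - 2.0509*c^3 - 9.8701*c^2 + 0.106599999999999*c + 1.0848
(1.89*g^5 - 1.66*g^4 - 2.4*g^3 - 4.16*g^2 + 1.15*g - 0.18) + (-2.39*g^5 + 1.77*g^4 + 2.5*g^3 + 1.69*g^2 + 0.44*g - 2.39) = -0.5*g^5 + 0.11*g^4 + 0.1*g^3 - 2.47*g^2 + 1.59*g - 2.57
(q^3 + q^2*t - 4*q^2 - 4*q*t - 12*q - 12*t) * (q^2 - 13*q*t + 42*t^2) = q^5 - 12*q^4*t - 4*q^4 + 29*q^3*t^2 + 48*q^3*t - 12*q^3 + 42*q^2*t^3 - 116*q^2*t^2 + 144*q^2*t - 168*q*t^3 - 348*q*t^2 - 504*t^3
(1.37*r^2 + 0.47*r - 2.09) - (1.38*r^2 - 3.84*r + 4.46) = -0.00999999999999979*r^2 + 4.31*r - 6.55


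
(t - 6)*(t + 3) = t^2 - 3*t - 18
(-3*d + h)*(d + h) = -3*d^2 - 2*d*h + h^2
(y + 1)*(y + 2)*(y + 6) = y^3 + 9*y^2 + 20*y + 12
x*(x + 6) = x^2 + 6*x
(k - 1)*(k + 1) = k^2 - 1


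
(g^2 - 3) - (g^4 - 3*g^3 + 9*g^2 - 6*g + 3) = -g^4 + 3*g^3 - 8*g^2 + 6*g - 6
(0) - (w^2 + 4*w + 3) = -w^2 - 4*w - 3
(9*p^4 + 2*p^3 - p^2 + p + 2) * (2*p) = 18*p^5 + 4*p^4 - 2*p^3 + 2*p^2 + 4*p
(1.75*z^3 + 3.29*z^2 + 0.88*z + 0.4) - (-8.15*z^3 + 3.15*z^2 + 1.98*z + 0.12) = 9.9*z^3 + 0.14*z^2 - 1.1*z + 0.28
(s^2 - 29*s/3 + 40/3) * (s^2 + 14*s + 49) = s^4 + 13*s^3/3 - 73*s^2 - 287*s + 1960/3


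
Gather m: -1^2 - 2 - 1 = -4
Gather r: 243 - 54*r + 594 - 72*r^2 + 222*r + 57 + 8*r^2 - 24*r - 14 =-64*r^2 + 144*r + 880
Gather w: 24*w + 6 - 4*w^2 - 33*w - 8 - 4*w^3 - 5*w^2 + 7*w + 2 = -4*w^3 - 9*w^2 - 2*w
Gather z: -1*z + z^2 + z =z^2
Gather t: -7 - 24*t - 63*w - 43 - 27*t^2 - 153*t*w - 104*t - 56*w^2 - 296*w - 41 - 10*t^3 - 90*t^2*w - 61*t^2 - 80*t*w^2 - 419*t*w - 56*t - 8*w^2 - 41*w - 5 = -10*t^3 + t^2*(-90*w - 88) + t*(-80*w^2 - 572*w - 184) - 64*w^2 - 400*w - 96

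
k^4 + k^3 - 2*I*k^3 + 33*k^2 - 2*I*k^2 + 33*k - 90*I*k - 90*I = (k + 1)*(k - 5*I)*(k - 3*I)*(k + 6*I)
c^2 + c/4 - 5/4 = (c - 1)*(c + 5/4)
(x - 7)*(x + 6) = x^2 - x - 42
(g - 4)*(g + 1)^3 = g^4 - g^3 - 9*g^2 - 11*g - 4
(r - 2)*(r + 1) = r^2 - r - 2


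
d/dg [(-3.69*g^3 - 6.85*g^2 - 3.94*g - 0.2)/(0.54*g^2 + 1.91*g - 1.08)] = (-1.9926*g^4 - 14.0958*g^3 + 0.999700000000001*g^2 + 15.012*g + 4.6372)/(0.2916*g^4 + 2.0628*g^3 + 2.4817*g^2 - 4.1256*g + 1.1664)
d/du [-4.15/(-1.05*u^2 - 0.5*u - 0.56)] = (-8.715*u - 2.075)/(1.05*u^2 + 0.5*u + 0.56)^2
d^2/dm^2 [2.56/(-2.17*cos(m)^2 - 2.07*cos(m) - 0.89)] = (48.219136*(1 - cos(m)^2)^2 + 34.497792*cos(m)^3 + 15.3024*cos(m)^2 - 73.711872*cos(m) - 60.269568)/(2.17*cos(m)^2 + 2.07*cos(m) + 0.89)^3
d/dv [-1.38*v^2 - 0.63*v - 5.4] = -2.76*v - 0.63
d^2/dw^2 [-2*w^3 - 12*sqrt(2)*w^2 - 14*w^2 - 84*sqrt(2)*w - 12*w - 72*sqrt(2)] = -12*w - 24*sqrt(2) - 28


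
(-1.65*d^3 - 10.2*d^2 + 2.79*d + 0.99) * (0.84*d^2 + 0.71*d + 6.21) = -1.386*d^5 - 9.7395*d^4 - 15.1449*d^3 - 60.5295*d^2 + 18.0288*d + 6.1479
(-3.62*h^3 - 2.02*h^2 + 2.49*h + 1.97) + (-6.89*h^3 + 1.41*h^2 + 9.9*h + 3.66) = -10.51*h^3 - 0.61*h^2 + 12.39*h + 5.63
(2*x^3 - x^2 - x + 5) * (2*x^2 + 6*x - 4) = 4*x^5 + 10*x^4 - 16*x^3 + 8*x^2 + 34*x - 20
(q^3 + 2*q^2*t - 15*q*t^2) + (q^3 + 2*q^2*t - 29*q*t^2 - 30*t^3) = 2*q^3 + 4*q^2*t - 44*q*t^2 - 30*t^3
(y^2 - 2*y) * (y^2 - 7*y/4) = y^4 - 15*y^3/4 + 7*y^2/2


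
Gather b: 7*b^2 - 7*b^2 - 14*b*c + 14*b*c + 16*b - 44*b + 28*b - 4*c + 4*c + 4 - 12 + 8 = 0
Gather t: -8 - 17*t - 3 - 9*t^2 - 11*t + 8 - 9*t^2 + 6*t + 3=-18*t^2 - 22*t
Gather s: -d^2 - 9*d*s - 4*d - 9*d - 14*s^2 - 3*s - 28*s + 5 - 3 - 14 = -d^2 - 13*d - 14*s^2 + s*(-9*d - 31) - 12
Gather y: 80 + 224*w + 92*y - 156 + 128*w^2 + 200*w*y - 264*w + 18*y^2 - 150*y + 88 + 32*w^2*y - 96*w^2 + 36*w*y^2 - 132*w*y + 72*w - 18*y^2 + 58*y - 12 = 32*w^2 + 36*w*y^2 + 32*w + y*(32*w^2 + 68*w)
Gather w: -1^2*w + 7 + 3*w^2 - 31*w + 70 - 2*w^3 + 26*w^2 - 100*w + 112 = -2*w^3 + 29*w^2 - 132*w + 189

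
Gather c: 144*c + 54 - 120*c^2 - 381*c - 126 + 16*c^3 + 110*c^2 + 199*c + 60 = 16*c^3 - 10*c^2 - 38*c - 12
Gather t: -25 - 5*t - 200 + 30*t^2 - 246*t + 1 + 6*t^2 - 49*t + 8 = 36*t^2 - 300*t - 216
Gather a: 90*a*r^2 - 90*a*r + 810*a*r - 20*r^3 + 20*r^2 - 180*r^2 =a*(90*r^2 + 720*r) - 20*r^3 - 160*r^2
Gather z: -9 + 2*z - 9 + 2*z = 4*z - 18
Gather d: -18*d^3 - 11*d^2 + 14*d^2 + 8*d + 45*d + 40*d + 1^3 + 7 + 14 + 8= -18*d^3 + 3*d^2 + 93*d + 30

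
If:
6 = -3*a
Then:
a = -2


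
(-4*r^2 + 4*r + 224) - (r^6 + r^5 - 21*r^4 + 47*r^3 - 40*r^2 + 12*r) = -r^6 - r^5 + 21*r^4 - 47*r^3 + 36*r^2 - 8*r + 224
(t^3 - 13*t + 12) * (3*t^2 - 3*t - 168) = 3*t^5 - 3*t^4 - 207*t^3 + 75*t^2 + 2148*t - 2016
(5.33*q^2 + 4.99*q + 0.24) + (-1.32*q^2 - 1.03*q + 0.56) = 4.01*q^2 + 3.96*q + 0.8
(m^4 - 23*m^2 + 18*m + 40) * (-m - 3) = -m^5 - 3*m^4 + 23*m^3 + 51*m^2 - 94*m - 120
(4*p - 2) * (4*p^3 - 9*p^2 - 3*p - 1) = 16*p^4 - 44*p^3 + 6*p^2 + 2*p + 2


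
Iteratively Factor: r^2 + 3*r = (r)*(r + 3)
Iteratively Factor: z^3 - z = (z + 1)*(z^2 - z) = (z - 1)*(z + 1)*(z)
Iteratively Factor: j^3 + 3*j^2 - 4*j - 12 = (j + 2)*(j^2 + j - 6) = (j - 2)*(j + 2)*(j + 3)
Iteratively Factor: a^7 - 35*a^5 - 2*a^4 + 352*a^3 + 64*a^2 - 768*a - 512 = (a + 1)*(a^6 - a^5 - 34*a^4 + 32*a^3 + 320*a^2 - 256*a - 512) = (a + 1)*(a + 4)*(a^5 - 5*a^4 - 14*a^3 + 88*a^2 - 32*a - 128) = (a + 1)*(a + 4)^2*(a^4 - 9*a^3 + 22*a^2 - 32) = (a - 2)*(a + 1)*(a + 4)^2*(a^3 - 7*a^2 + 8*a + 16) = (a - 2)*(a + 1)^2*(a + 4)^2*(a^2 - 8*a + 16) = (a - 4)*(a - 2)*(a + 1)^2*(a + 4)^2*(a - 4)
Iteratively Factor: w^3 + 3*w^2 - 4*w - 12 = (w + 3)*(w^2 - 4) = (w + 2)*(w + 3)*(w - 2)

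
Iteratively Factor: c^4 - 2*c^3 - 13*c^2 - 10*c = (c)*(c^3 - 2*c^2 - 13*c - 10) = c*(c - 5)*(c^2 + 3*c + 2) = c*(c - 5)*(c + 2)*(c + 1)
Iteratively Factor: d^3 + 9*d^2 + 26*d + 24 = (d + 4)*(d^2 + 5*d + 6) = (d + 3)*(d + 4)*(d + 2)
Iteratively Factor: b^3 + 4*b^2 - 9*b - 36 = (b + 3)*(b^2 + b - 12) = (b - 3)*(b + 3)*(b + 4)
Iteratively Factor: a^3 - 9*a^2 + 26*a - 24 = (a - 2)*(a^2 - 7*a + 12) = (a - 4)*(a - 2)*(a - 3)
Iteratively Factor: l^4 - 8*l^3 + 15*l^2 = (l - 5)*(l^3 - 3*l^2) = (l - 5)*(l - 3)*(l^2) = l*(l - 5)*(l - 3)*(l)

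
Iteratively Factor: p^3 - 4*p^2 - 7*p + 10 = (p - 1)*(p^2 - 3*p - 10) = (p - 5)*(p - 1)*(p + 2)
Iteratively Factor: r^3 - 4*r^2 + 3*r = (r - 3)*(r^2 - r) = (r - 3)*(r - 1)*(r)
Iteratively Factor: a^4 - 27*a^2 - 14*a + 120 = (a + 3)*(a^3 - 3*a^2 - 18*a + 40) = (a - 5)*(a + 3)*(a^2 + 2*a - 8) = (a - 5)*(a - 2)*(a + 3)*(a + 4)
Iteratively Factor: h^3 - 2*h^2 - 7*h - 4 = (h + 1)*(h^2 - 3*h - 4) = (h + 1)^2*(h - 4)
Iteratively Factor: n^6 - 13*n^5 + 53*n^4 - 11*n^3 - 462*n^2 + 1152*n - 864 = (n + 3)*(n^5 - 16*n^4 + 101*n^3 - 314*n^2 + 480*n - 288) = (n - 2)*(n + 3)*(n^4 - 14*n^3 + 73*n^2 - 168*n + 144) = (n - 4)*(n - 2)*(n + 3)*(n^3 - 10*n^2 + 33*n - 36) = (n - 4)*(n - 3)*(n - 2)*(n + 3)*(n^2 - 7*n + 12) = (n - 4)*(n - 3)^2*(n - 2)*(n + 3)*(n - 4)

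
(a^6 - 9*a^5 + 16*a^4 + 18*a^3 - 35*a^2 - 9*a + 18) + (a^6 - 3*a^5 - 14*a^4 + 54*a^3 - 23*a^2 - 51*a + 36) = 2*a^6 - 12*a^5 + 2*a^4 + 72*a^3 - 58*a^2 - 60*a + 54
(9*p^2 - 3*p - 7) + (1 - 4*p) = 9*p^2 - 7*p - 6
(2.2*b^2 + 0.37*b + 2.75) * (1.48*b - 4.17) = 3.256*b^3 - 8.6264*b^2 + 2.5271*b - 11.4675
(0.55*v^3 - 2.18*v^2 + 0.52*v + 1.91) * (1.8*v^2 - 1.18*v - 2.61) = 0.99*v^5 - 4.573*v^4 + 2.0729*v^3 + 8.5142*v^2 - 3.611*v - 4.9851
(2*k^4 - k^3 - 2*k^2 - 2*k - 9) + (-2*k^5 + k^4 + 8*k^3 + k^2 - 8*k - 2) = -2*k^5 + 3*k^4 + 7*k^3 - k^2 - 10*k - 11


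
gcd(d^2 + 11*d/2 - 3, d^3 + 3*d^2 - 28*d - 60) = d + 6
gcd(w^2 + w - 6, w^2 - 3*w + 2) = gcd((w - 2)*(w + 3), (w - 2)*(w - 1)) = w - 2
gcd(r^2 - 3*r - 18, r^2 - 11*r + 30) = r - 6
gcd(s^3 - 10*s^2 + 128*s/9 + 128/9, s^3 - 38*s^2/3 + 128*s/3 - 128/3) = s^2 - 32*s/3 + 64/3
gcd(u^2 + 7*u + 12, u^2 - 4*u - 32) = u + 4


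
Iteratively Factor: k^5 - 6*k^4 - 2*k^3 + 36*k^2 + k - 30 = (k - 3)*(k^4 - 3*k^3 - 11*k^2 + 3*k + 10) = (k - 3)*(k + 2)*(k^3 - 5*k^2 - k + 5) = (k - 3)*(k - 1)*(k + 2)*(k^2 - 4*k - 5) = (k - 3)*(k - 1)*(k + 1)*(k + 2)*(k - 5)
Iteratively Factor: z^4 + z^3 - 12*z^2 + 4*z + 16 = (z + 1)*(z^3 - 12*z + 16) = (z - 2)*(z + 1)*(z^2 + 2*z - 8) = (z - 2)*(z + 1)*(z + 4)*(z - 2)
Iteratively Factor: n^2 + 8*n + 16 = (n + 4)*(n + 4)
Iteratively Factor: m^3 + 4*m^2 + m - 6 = (m - 1)*(m^2 + 5*m + 6) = (m - 1)*(m + 2)*(m + 3)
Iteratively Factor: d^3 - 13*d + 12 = (d - 3)*(d^2 + 3*d - 4) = (d - 3)*(d + 4)*(d - 1)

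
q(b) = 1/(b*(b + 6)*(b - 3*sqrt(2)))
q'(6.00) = -0.00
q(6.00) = 0.01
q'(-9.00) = 0.00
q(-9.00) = 0.00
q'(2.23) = 0.00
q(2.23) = -0.03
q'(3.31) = -0.02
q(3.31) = -0.03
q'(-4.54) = -0.00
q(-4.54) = 0.02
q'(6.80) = 0.00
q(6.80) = 0.00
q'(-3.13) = 0.00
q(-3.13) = 0.02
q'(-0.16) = 1.53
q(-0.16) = 0.24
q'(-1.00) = 0.04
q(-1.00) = 0.04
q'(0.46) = 0.18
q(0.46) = -0.09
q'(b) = -1/(b*(b + 6)*(b - 3*sqrt(2))^2) - 1/(b*(b + 6)^2*(b - 3*sqrt(2))) - 1/(b^2*(b + 6)*(b - 3*sqrt(2)))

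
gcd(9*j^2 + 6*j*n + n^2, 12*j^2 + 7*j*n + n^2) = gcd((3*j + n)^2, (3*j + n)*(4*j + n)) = 3*j + n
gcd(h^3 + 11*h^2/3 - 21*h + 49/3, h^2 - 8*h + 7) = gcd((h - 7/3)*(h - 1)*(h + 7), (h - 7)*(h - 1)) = h - 1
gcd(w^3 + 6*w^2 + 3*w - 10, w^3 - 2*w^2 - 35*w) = w + 5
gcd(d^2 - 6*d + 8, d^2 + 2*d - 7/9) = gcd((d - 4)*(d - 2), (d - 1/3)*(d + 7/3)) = 1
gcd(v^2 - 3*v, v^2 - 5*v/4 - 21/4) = v - 3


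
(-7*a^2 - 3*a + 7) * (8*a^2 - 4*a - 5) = -56*a^4 + 4*a^3 + 103*a^2 - 13*a - 35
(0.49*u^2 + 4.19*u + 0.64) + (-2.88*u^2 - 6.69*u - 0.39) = -2.39*u^2 - 2.5*u + 0.25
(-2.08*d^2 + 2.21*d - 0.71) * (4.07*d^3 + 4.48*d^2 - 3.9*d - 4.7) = -8.4656*d^5 - 0.323700000000001*d^4 + 15.1231*d^3 - 2.0238*d^2 - 7.618*d + 3.337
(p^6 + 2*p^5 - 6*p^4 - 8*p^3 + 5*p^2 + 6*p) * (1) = p^6 + 2*p^5 - 6*p^4 - 8*p^3 + 5*p^2 + 6*p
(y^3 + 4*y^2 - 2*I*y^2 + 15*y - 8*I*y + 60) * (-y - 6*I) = -y^4 - 4*y^3 - 4*I*y^3 - 27*y^2 - 16*I*y^2 - 108*y - 90*I*y - 360*I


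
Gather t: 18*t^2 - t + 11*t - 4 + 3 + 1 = 18*t^2 + 10*t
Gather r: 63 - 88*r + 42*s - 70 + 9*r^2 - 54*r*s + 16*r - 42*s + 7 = 9*r^2 + r*(-54*s - 72)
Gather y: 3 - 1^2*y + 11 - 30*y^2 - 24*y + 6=-30*y^2 - 25*y + 20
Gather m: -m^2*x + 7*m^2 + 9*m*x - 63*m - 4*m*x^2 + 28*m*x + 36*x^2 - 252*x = m^2*(7 - x) + m*(-4*x^2 + 37*x - 63) + 36*x^2 - 252*x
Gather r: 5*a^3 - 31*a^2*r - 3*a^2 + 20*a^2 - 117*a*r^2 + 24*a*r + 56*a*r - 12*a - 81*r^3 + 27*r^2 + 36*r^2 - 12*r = 5*a^3 + 17*a^2 - 12*a - 81*r^3 + r^2*(63 - 117*a) + r*(-31*a^2 + 80*a - 12)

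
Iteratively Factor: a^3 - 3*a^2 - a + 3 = (a - 1)*(a^2 - 2*a - 3) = (a - 1)*(a + 1)*(a - 3)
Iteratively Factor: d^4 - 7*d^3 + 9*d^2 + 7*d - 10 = (d - 2)*(d^3 - 5*d^2 - d + 5) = (d - 2)*(d + 1)*(d^2 - 6*d + 5) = (d - 2)*(d - 1)*(d + 1)*(d - 5)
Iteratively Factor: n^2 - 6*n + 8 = (n - 4)*(n - 2)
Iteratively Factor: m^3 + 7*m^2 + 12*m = (m)*(m^2 + 7*m + 12) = m*(m + 4)*(m + 3)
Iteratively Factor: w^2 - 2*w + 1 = (w - 1)*(w - 1)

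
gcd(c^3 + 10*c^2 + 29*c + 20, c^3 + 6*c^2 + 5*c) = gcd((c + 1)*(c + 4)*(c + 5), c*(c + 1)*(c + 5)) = c^2 + 6*c + 5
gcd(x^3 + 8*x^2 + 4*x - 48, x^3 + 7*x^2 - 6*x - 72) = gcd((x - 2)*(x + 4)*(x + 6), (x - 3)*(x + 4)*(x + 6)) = x^2 + 10*x + 24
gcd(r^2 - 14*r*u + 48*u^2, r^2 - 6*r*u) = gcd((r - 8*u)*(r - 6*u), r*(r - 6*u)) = r - 6*u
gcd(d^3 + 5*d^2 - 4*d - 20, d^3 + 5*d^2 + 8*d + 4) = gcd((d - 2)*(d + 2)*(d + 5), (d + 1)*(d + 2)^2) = d + 2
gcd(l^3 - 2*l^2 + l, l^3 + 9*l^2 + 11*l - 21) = l - 1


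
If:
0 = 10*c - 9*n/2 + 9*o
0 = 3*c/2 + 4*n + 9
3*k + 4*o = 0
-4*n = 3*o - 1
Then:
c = -642/259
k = -6508/2331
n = -342/259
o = 1627/777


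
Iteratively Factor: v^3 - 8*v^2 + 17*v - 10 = (v - 2)*(v^2 - 6*v + 5) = (v - 5)*(v - 2)*(v - 1)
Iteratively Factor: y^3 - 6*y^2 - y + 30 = (y + 2)*(y^2 - 8*y + 15) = (y - 3)*(y + 2)*(y - 5)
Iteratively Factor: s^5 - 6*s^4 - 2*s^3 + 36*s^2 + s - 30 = (s - 3)*(s^4 - 3*s^3 - 11*s^2 + 3*s + 10) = (s - 5)*(s - 3)*(s^3 + 2*s^2 - s - 2) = (s - 5)*(s - 3)*(s + 2)*(s^2 - 1) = (s - 5)*(s - 3)*(s + 1)*(s + 2)*(s - 1)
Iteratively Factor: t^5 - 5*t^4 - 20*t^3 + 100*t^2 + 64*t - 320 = (t + 4)*(t^4 - 9*t^3 + 16*t^2 + 36*t - 80) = (t - 5)*(t + 4)*(t^3 - 4*t^2 - 4*t + 16) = (t - 5)*(t + 2)*(t + 4)*(t^2 - 6*t + 8) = (t - 5)*(t - 4)*(t + 2)*(t + 4)*(t - 2)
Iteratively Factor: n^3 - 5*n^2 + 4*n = (n - 1)*(n^2 - 4*n) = (n - 4)*(n - 1)*(n)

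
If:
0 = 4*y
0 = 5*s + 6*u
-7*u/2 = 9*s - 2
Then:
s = 24/73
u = -20/73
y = 0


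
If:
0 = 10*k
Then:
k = 0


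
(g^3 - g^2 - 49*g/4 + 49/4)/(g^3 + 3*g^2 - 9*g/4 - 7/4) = (2*g - 7)/(2*g + 1)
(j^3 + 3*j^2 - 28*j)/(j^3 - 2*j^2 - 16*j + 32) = j*(j + 7)/(j^2 + 2*j - 8)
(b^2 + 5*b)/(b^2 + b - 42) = b*(b + 5)/(b^2 + b - 42)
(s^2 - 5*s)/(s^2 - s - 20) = s/(s + 4)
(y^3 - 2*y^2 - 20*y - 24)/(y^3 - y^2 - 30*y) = (y^2 + 4*y + 4)/(y*(y + 5))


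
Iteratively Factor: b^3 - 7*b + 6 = (b + 3)*(b^2 - 3*b + 2) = (b - 2)*(b + 3)*(b - 1)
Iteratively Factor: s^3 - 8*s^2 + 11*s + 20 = (s - 4)*(s^2 - 4*s - 5) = (s - 5)*(s - 4)*(s + 1)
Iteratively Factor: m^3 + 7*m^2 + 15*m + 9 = (m + 3)*(m^2 + 4*m + 3) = (m + 3)^2*(m + 1)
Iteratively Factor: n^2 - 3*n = (n)*(n - 3)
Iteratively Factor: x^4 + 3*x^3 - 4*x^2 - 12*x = (x)*(x^3 + 3*x^2 - 4*x - 12) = x*(x + 2)*(x^2 + x - 6) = x*(x - 2)*(x + 2)*(x + 3)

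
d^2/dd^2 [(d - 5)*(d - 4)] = 2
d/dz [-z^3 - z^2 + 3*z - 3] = -3*z^2 - 2*z + 3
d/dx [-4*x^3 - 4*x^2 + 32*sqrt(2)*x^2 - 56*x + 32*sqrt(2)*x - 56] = -12*x^2 - 8*x + 64*sqrt(2)*x - 56 + 32*sqrt(2)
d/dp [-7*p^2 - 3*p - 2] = -14*p - 3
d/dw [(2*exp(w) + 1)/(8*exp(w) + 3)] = -2*exp(w)/(8*exp(w) + 3)^2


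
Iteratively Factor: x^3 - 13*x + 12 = (x - 3)*(x^2 + 3*x - 4) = (x - 3)*(x - 1)*(x + 4)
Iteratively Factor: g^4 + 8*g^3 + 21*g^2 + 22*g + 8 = (g + 1)*(g^3 + 7*g^2 + 14*g + 8) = (g + 1)*(g + 2)*(g^2 + 5*g + 4) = (g + 1)*(g + 2)*(g + 4)*(g + 1)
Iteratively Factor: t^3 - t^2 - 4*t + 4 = (t + 2)*(t^2 - 3*t + 2) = (t - 2)*(t + 2)*(t - 1)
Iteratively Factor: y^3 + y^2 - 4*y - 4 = (y + 1)*(y^2 - 4) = (y - 2)*(y + 1)*(y + 2)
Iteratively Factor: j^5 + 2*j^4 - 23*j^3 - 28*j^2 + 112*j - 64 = (j - 4)*(j^4 + 6*j^3 + j^2 - 24*j + 16) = (j - 4)*(j + 4)*(j^3 + 2*j^2 - 7*j + 4) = (j - 4)*(j + 4)^2*(j^2 - 2*j + 1) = (j - 4)*(j - 1)*(j + 4)^2*(j - 1)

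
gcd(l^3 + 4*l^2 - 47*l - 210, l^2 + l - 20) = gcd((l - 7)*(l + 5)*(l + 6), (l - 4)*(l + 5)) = l + 5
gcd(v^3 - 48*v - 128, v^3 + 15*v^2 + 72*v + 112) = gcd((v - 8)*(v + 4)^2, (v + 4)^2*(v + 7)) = v^2 + 8*v + 16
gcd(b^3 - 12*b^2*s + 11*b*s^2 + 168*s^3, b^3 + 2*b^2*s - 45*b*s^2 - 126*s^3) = -b^2 + 4*b*s + 21*s^2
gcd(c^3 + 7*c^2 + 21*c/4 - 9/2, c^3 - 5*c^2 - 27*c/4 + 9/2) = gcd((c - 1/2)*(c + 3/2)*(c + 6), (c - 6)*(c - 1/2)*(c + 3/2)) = c^2 + c - 3/4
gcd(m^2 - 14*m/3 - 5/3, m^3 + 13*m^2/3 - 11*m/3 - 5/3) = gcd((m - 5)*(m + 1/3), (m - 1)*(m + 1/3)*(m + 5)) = m + 1/3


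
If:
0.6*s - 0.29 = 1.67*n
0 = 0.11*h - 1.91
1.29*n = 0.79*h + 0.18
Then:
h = 17.36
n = 10.77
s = 30.47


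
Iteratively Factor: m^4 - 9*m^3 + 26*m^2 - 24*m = (m - 4)*(m^3 - 5*m^2 + 6*m) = (m - 4)*(m - 2)*(m^2 - 3*m) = m*(m - 4)*(m - 2)*(m - 3)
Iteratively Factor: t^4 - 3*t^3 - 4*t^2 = (t - 4)*(t^3 + t^2) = (t - 4)*(t + 1)*(t^2) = t*(t - 4)*(t + 1)*(t)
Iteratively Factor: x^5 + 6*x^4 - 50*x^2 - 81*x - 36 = (x + 1)*(x^4 + 5*x^3 - 5*x^2 - 45*x - 36) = (x + 1)*(x + 4)*(x^3 + x^2 - 9*x - 9) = (x + 1)*(x + 3)*(x + 4)*(x^2 - 2*x - 3) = (x + 1)^2*(x + 3)*(x + 4)*(x - 3)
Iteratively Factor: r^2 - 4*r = (r)*(r - 4)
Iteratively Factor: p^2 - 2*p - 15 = (p - 5)*(p + 3)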